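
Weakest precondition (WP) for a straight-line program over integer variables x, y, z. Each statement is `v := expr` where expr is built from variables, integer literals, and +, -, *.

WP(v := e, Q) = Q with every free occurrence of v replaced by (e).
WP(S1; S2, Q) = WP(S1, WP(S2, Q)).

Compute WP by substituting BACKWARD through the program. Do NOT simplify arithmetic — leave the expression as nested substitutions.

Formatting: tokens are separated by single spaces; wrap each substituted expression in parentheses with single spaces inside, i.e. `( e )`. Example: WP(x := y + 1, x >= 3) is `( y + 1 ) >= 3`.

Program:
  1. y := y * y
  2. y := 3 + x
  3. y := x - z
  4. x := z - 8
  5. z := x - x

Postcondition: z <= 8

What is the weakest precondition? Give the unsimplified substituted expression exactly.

post: z <= 8
stmt 5: z := x - x  -- replace 1 occurrence(s) of z with (x - x)
  => ( x - x ) <= 8
stmt 4: x := z - 8  -- replace 2 occurrence(s) of x with (z - 8)
  => ( ( z - 8 ) - ( z - 8 ) ) <= 8
stmt 3: y := x - z  -- replace 0 occurrence(s) of y with (x - z)
  => ( ( z - 8 ) - ( z - 8 ) ) <= 8
stmt 2: y := 3 + x  -- replace 0 occurrence(s) of y with (3 + x)
  => ( ( z - 8 ) - ( z - 8 ) ) <= 8
stmt 1: y := y * y  -- replace 0 occurrence(s) of y with (y * y)
  => ( ( z - 8 ) - ( z - 8 ) ) <= 8

Answer: ( ( z - 8 ) - ( z - 8 ) ) <= 8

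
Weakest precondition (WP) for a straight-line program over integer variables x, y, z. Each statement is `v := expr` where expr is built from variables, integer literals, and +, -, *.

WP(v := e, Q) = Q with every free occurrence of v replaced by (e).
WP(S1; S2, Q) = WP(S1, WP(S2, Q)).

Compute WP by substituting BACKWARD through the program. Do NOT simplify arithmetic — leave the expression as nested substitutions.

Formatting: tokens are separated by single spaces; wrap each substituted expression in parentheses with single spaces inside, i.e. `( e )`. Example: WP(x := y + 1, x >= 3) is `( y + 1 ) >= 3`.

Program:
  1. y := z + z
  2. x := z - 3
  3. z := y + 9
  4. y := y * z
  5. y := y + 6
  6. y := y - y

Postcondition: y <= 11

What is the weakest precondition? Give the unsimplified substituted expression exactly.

post: y <= 11
stmt 6: y := y - y  -- replace 1 occurrence(s) of y with (y - y)
  => ( y - y ) <= 11
stmt 5: y := y + 6  -- replace 2 occurrence(s) of y with (y + 6)
  => ( ( y + 6 ) - ( y + 6 ) ) <= 11
stmt 4: y := y * z  -- replace 2 occurrence(s) of y with (y * z)
  => ( ( ( y * z ) + 6 ) - ( ( y * z ) + 6 ) ) <= 11
stmt 3: z := y + 9  -- replace 2 occurrence(s) of z with (y + 9)
  => ( ( ( y * ( y + 9 ) ) + 6 ) - ( ( y * ( y + 9 ) ) + 6 ) ) <= 11
stmt 2: x := z - 3  -- replace 0 occurrence(s) of x with (z - 3)
  => ( ( ( y * ( y + 9 ) ) + 6 ) - ( ( y * ( y + 9 ) ) + 6 ) ) <= 11
stmt 1: y := z + z  -- replace 4 occurrence(s) of y with (z + z)
  => ( ( ( ( z + z ) * ( ( z + z ) + 9 ) ) + 6 ) - ( ( ( z + z ) * ( ( z + z ) + 9 ) ) + 6 ) ) <= 11

Answer: ( ( ( ( z + z ) * ( ( z + z ) + 9 ) ) + 6 ) - ( ( ( z + z ) * ( ( z + z ) + 9 ) ) + 6 ) ) <= 11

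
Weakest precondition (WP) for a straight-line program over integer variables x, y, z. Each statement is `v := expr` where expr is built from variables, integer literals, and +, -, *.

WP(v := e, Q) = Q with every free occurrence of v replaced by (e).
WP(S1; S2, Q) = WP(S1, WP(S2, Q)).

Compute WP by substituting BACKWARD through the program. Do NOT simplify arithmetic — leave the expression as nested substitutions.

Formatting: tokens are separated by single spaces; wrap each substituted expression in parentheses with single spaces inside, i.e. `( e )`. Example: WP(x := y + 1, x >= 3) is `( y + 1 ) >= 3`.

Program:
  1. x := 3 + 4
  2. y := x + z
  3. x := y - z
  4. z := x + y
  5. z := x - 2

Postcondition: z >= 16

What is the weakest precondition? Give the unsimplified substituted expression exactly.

post: z >= 16
stmt 5: z := x - 2  -- replace 1 occurrence(s) of z with (x - 2)
  => ( x - 2 ) >= 16
stmt 4: z := x + y  -- replace 0 occurrence(s) of z with (x + y)
  => ( x - 2 ) >= 16
stmt 3: x := y - z  -- replace 1 occurrence(s) of x with (y - z)
  => ( ( y - z ) - 2 ) >= 16
stmt 2: y := x + z  -- replace 1 occurrence(s) of y with (x + z)
  => ( ( ( x + z ) - z ) - 2 ) >= 16
stmt 1: x := 3 + 4  -- replace 1 occurrence(s) of x with (3 + 4)
  => ( ( ( ( 3 + 4 ) + z ) - z ) - 2 ) >= 16

Answer: ( ( ( ( 3 + 4 ) + z ) - z ) - 2 ) >= 16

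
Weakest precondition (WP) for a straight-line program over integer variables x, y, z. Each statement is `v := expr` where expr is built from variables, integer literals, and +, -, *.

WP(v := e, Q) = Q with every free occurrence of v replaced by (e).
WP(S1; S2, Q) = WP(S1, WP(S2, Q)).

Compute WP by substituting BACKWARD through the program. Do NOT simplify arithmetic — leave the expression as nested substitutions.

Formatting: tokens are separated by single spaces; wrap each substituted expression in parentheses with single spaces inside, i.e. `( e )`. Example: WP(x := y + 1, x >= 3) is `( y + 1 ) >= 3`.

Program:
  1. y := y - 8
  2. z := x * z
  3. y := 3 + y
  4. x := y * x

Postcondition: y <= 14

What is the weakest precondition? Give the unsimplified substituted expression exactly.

post: y <= 14
stmt 4: x := y * x  -- replace 0 occurrence(s) of x with (y * x)
  => y <= 14
stmt 3: y := 3 + y  -- replace 1 occurrence(s) of y with (3 + y)
  => ( 3 + y ) <= 14
stmt 2: z := x * z  -- replace 0 occurrence(s) of z with (x * z)
  => ( 3 + y ) <= 14
stmt 1: y := y - 8  -- replace 1 occurrence(s) of y with (y - 8)
  => ( 3 + ( y - 8 ) ) <= 14

Answer: ( 3 + ( y - 8 ) ) <= 14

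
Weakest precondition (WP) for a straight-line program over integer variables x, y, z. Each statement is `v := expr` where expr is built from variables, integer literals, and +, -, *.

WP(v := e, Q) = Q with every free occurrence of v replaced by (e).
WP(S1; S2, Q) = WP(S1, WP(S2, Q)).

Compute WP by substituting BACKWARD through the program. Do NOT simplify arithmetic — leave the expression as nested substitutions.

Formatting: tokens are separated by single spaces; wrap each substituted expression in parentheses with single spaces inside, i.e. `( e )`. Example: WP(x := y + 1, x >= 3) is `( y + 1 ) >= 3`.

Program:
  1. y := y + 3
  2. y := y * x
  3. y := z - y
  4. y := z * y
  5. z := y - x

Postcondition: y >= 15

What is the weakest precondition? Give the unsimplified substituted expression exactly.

Answer: ( z * ( z - ( ( y + 3 ) * x ) ) ) >= 15

Derivation:
post: y >= 15
stmt 5: z := y - x  -- replace 0 occurrence(s) of z with (y - x)
  => y >= 15
stmt 4: y := z * y  -- replace 1 occurrence(s) of y with (z * y)
  => ( z * y ) >= 15
stmt 3: y := z - y  -- replace 1 occurrence(s) of y with (z - y)
  => ( z * ( z - y ) ) >= 15
stmt 2: y := y * x  -- replace 1 occurrence(s) of y with (y * x)
  => ( z * ( z - ( y * x ) ) ) >= 15
stmt 1: y := y + 3  -- replace 1 occurrence(s) of y with (y + 3)
  => ( z * ( z - ( ( y + 3 ) * x ) ) ) >= 15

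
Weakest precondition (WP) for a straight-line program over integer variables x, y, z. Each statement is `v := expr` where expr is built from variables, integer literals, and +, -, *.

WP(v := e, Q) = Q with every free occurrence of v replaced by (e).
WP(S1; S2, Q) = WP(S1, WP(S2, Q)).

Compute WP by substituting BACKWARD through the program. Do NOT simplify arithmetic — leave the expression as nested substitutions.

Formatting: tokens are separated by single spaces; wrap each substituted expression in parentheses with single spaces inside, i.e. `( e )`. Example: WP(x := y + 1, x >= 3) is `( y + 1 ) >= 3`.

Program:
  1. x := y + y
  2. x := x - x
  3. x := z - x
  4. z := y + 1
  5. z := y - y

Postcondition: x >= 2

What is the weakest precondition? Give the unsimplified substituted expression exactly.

Answer: ( z - ( ( y + y ) - ( y + y ) ) ) >= 2

Derivation:
post: x >= 2
stmt 5: z := y - y  -- replace 0 occurrence(s) of z with (y - y)
  => x >= 2
stmt 4: z := y + 1  -- replace 0 occurrence(s) of z with (y + 1)
  => x >= 2
stmt 3: x := z - x  -- replace 1 occurrence(s) of x with (z - x)
  => ( z - x ) >= 2
stmt 2: x := x - x  -- replace 1 occurrence(s) of x with (x - x)
  => ( z - ( x - x ) ) >= 2
stmt 1: x := y + y  -- replace 2 occurrence(s) of x with (y + y)
  => ( z - ( ( y + y ) - ( y + y ) ) ) >= 2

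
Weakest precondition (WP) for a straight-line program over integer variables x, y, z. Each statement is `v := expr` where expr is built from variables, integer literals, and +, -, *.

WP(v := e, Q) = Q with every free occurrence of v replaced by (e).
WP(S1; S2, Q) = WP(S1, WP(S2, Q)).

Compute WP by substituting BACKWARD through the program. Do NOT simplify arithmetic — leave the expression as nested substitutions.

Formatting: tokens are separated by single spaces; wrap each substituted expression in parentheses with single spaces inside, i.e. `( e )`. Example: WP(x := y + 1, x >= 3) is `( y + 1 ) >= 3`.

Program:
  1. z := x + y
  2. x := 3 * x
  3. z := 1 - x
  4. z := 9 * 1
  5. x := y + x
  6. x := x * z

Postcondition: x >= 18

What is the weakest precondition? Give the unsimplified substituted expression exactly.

post: x >= 18
stmt 6: x := x * z  -- replace 1 occurrence(s) of x with (x * z)
  => ( x * z ) >= 18
stmt 5: x := y + x  -- replace 1 occurrence(s) of x with (y + x)
  => ( ( y + x ) * z ) >= 18
stmt 4: z := 9 * 1  -- replace 1 occurrence(s) of z with (9 * 1)
  => ( ( y + x ) * ( 9 * 1 ) ) >= 18
stmt 3: z := 1 - x  -- replace 0 occurrence(s) of z with (1 - x)
  => ( ( y + x ) * ( 9 * 1 ) ) >= 18
stmt 2: x := 3 * x  -- replace 1 occurrence(s) of x with (3 * x)
  => ( ( y + ( 3 * x ) ) * ( 9 * 1 ) ) >= 18
stmt 1: z := x + y  -- replace 0 occurrence(s) of z with (x + y)
  => ( ( y + ( 3 * x ) ) * ( 9 * 1 ) ) >= 18

Answer: ( ( y + ( 3 * x ) ) * ( 9 * 1 ) ) >= 18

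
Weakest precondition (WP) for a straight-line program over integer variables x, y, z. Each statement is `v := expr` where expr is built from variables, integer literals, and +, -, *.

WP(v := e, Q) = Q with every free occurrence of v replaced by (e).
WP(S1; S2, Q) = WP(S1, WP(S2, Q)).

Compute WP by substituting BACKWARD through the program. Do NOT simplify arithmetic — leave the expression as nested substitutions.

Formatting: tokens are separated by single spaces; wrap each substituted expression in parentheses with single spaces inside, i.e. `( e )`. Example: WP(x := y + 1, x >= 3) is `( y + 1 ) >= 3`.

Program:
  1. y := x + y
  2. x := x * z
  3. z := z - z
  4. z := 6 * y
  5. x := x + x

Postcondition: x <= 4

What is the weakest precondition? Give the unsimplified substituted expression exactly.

Answer: ( ( x * z ) + ( x * z ) ) <= 4

Derivation:
post: x <= 4
stmt 5: x := x + x  -- replace 1 occurrence(s) of x with (x + x)
  => ( x + x ) <= 4
stmt 4: z := 6 * y  -- replace 0 occurrence(s) of z with (6 * y)
  => ( x + x ) <= 4
stmt 3: z := z - z  -- replace 0 occurrence(s) of z with (z - z)
  => ( x + x ) <= 4
stmt 2: x := x * z  -- replace 2 occurrence(s) of x with (x * z)
  => ( ( x * z ) + ( x * z ) ) <= 4
stmt 1: y := x + y  -- replace 0 occurrence(s) of y with (x + y)
  => ( ( x * z ) + ( x * z ) ) <= 4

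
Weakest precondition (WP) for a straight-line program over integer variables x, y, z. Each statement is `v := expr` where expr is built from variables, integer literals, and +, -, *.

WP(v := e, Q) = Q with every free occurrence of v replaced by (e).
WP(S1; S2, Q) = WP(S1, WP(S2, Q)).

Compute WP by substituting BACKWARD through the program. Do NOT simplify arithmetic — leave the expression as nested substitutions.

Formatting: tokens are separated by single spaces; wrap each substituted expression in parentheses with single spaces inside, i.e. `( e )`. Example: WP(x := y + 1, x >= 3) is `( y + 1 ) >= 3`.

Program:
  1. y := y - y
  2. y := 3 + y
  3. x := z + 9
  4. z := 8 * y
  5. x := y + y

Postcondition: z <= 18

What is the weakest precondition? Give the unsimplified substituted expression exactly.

post: z <= 18
stmt 5: x := y + y  -- replace 0 occurrence(s) of x with (y + y)
  => z <= 18
stmt 4: z := 8 * y  -- replace 1 occurrence(s) of z with (8 * y)
  => ( 8 * y ) <= 18
stmt 3: x := z + 9  -- replace 0 occurrence(s) of x with (z + 9)
  => ( 8 * y ) <= 18
stmt 2: y := 3 + y  -- replace 1 occurrence(s) of y with (3 + y)
  => ( 8 * ( 3 + y ) ) <= 18
stmt 1: y := y - y  -- replace 1 occurrence(s) of y with (y - y)
  => ( 8 * ( 3 + ( y - y ) ) ) <= 18

Answer: ( 8 * ( 3 + ( y - y ) ) ) <= 18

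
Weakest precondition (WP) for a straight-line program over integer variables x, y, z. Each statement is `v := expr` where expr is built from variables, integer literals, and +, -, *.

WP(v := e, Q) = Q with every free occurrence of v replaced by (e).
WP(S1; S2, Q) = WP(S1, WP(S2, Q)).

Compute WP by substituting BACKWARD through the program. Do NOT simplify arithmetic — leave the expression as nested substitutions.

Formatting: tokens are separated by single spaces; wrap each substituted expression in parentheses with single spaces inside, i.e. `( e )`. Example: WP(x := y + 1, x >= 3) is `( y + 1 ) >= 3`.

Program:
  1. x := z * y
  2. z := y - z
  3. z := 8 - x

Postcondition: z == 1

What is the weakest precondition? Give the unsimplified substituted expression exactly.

post: z == 1
stmt 3: z := 8 - x  -- replace 1 occurrence(s) of z with (8 - x)
  => ( 8 - x ) == 1
stmt 2: z := y - z  -- replace 0 occurrence(s) of z with (y - z)
  => ( 8 - x ) == 1
stmt 1: x := z * y  -- replace 1 occurrence(s) of x with (z * y)
  => ( 8 - ( z * y ) ) == 1

Answer: ( 8 - ( z * y ) ) == 1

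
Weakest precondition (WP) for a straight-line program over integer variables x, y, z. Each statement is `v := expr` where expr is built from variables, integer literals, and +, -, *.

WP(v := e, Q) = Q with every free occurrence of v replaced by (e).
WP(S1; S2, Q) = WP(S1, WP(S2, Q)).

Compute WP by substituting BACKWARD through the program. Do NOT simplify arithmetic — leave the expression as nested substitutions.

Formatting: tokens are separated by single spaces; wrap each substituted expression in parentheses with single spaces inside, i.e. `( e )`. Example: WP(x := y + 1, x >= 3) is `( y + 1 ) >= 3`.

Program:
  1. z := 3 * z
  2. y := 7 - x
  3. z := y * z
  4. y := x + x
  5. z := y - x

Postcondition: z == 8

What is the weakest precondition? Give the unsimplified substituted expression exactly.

Answer: ( ( x + x ) - x ) == 8

Derivation:
post: z == 8
stmt 5: z := y - x  -- replace 1 occurrence(s) of z with (y - x)
  => ( y - x ) == 8
stmt 4: y := x + x  -- replace 1 occurrence(s) of y with (x + x)
  => ( ( x + x ) - x ) == 8
stmt 3: z := y * z  -- replace 0 occurrence(s) of z with (y * z)
  => ( ( x + x ) - x ) == 8
stmt 2: y := 7 - x  -- replace 0 occurrence(s) of y with (7 - x)
  => ( ( x + x ) - x ) == 8
stmt 1: z := 3 * z  -- replace 0 occurrence(s) of z with (3 * z)
  => ( ( x + x ) - x ) == 8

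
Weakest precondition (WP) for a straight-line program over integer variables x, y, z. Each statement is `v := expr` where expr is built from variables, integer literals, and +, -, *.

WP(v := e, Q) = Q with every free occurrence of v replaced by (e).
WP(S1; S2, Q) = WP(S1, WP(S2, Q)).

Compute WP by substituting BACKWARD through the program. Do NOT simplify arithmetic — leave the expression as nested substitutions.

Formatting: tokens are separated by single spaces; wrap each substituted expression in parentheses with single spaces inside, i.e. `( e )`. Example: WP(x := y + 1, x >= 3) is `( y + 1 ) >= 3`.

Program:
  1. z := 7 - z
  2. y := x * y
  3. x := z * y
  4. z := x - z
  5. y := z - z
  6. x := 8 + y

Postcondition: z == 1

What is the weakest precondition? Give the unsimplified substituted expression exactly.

Answer: ( ( ( 7 - z ) * ( x * y ) ) - ( 7 - z ) ) == 1

Derivation:
post: z == 1
stmt 6: x := 8 + y  -- replace 0 occurrence(s) of x with (8 + y)
  => z == 1
stmt 5: y := z - z  -- replace 0 occurrence(s) of y with (z - z)
  => z == 1
stmt 4: z := x - z  -- replace 1 occurrence(s) of z with (x - z)
  => ( x - z ) == 1
stmt 3: x := z * y  -- replace 1 occurrence(s) of x with (z * y)
  => ( ( z * y ) - z ) == 1
stmt 2: y := x * y  -- replace 1 occurrence(s) of y with (x * y)
  => ( ( z * ( x * y ) ) - z ) == 1
stmt 1: z := 7 - z  -- replace 2 occurrence(s) of z with (7 - z)
  => ( ( ( 7 - z ) * ( x * y ) ) - ( 7 - z ) ) == 1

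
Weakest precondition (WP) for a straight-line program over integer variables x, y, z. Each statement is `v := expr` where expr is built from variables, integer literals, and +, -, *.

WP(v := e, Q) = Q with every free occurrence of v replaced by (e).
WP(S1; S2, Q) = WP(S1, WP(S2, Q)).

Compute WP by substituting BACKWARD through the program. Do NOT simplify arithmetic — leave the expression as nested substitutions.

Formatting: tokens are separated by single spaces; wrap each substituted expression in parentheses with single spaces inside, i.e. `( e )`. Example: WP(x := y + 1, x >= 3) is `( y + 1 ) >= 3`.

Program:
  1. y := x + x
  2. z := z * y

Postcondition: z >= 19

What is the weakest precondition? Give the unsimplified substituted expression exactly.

post: z >= 19
stmt 2: z := z * y  -- replace 1 occurrence(s) of z with (z * y)
  => ( z * y ) >= 19
stmt 1: y := x + x  -- replace 1 occurrence(s) of y with (x + x)
  => ( z * ( x + x ) ) >= 19

Answer: ( z * ( x + x ) ) >= 19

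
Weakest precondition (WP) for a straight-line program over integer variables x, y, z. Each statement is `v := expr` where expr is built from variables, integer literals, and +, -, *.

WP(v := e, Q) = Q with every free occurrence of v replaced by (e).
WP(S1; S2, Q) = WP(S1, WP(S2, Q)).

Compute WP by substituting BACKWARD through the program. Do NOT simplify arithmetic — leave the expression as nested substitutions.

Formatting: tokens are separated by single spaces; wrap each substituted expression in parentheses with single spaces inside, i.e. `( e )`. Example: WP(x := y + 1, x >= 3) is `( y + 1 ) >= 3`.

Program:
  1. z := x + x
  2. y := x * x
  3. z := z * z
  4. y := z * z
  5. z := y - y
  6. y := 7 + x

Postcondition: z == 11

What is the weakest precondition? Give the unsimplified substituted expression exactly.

Answer: ( ( ( ( x + x ) * ( x + x ) ) * ( ( x + x ) * ( x + x ) ) ) - ( ( ( x + x ) * ( x + x ) ) * ( ( x + x ) * ( x + x ) ) ) ) == 11

Derivation:
post: z == 11
stmt 6: y := 7 + x  -- replace 0 occurrence(s) of y with (7 + x)
  => z == 11
stmt 5: z := y - y  -- replace 1 occurrence(s) of z with (y - y)
  => ( y - y ) == 11
stmt 4: y := z * z  -- replace 2 occurrence(s) of y with (z * z)
  => ( ( z * z ) - ( z * z ) ) == 11
stmt 3: z := z * z  -- replace 4 occurrence(s) of z with (z * z)
  => ( ( ( z * z ) * ( z * z ) ) - ( ( z * z ) * ( z * z ) ) ) == 11
stmt 2: y := x * x  -- replace 0 occurrence(s) of y with (x * x)
  => ( ( ( z * z ) * ( z * z ) ) - ( ( z * z ) * ( z * z ) ) ) == 11
stmt 1: z := x + x  -- replace 8 occurrence(s) of z with (x + x)
  => ( ( ( ( x + x ) * ( x + x ) ) * ( ( x + x ) * ( x + x ) ) ) - ( ( ( x + x ) * ( x + x ) ) * ( ( x + x ) * ( x + x ) ) ) ) == 11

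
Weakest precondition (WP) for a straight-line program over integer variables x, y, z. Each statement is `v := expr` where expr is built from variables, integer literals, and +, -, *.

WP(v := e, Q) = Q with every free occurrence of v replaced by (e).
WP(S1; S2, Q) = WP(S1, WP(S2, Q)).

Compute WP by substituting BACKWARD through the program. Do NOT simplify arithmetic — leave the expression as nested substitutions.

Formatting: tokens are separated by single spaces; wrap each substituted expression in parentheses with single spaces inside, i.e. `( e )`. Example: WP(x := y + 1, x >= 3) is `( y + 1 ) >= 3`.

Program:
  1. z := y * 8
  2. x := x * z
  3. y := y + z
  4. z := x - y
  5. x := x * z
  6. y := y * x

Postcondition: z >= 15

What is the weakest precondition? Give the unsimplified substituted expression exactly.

Answer: ( ( x * ( y * 8 ) ) - ( y + ( y * 8 ) ) ) >= 15

Derivation:
post: z >= 15
stmt 6: y := y * x  -- replace 0 occurrence(s) of y with (y * x)
  => z >= 15
stmt 5: x := x * z  -- replace 0 occurrence(s) of x with (x * z)
  => z >= 15
stmt 4: z := x - y  -- replace 1 occurrence(s) of z with (x - y)
  => ( x - y ) >= 15
stmt 3: y := y + z  -- replace 1 occurrence(s) of y with (y + z)
  => ( x - ( y + z ) ) >= 15
stmt 2: x := x * z  -- replace 1 occurrence(s) of x with (x * z)
  => ( ( x * z ) - ( y + z ) ) >= 15
stmt 1: z := y * 8  -- replace 2 occurrence(s) of z with (y * 8)
  => ( ( x * ( y * 8 ) ) - ( y + ( y * 8 ) ) ) >= 15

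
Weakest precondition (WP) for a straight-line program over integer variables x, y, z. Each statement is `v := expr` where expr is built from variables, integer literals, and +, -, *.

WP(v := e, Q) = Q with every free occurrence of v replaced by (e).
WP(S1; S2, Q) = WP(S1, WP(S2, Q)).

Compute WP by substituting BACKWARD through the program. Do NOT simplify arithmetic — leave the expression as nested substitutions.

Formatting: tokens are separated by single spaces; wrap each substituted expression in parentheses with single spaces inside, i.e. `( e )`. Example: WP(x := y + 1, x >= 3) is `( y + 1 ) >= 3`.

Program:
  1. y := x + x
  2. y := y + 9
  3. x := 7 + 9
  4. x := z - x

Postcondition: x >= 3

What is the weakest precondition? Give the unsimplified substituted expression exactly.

Answer: ( z - ( 7 + 9 ) ) >= 3

Derivation:
post: x >= 3
stmt 4: x := z - x  -- replace 1 occurrence(s) of x with (z - x)
  => ( z - x ) >= 3
stmt 3: x := 7 + 9  -- replace 1 occurrence(s) of x with (7 + 9)
  => ( z - ( 7 + 9 ) ) >= 3
stmt 2: y := y + 9  -- replace 0 occurrence(s) of y with (y + 9)
  => ( z - ( 7 + 9 ) ) >= 3
stmt 1: y := x + x  -- replace 0 occurrence(s) of y with (x + x)
  => ( z - ( 7 + 9 ) ) >= 3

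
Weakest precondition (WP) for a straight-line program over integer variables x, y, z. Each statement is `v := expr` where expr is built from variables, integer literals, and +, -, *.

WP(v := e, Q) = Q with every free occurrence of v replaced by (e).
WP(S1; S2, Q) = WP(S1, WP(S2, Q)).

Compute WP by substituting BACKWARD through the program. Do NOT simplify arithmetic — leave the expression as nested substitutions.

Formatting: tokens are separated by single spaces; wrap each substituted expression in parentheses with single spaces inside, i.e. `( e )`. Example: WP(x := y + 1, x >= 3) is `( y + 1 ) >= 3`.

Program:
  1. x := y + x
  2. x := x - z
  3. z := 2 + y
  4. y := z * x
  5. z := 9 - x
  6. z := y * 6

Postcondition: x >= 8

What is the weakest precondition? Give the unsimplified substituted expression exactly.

Answer: ( ( y + x ) - z ) >= 8

Derivation:
post: x >= 8
stmt 6: z := y * 6  -- replace 0 occurrence(s) of z with (y * 6)
  => x >= 8
stmt 5: z := 9 - x  -- replace 0 occurrence(s) of z with (9 - x)
  => x >= 8
stmt 4: y := z * x  -- replace 0 occurrence(s) of y with (z * x)
  => x >= 8
stmt 3: z := 2 + y  -- replace 0 occurrence(s) of z with (2 + y)
  => x >= 8
stmt 2: x := x - z  -- replace 1 occurrence(s) of x with (x - z)
  => ( x - z ) >= 8
stmt 1: x := y + x  -- replace 1 occurrence(s) of x with (y + x)
  => ( ( y + x ) - z ) >= 8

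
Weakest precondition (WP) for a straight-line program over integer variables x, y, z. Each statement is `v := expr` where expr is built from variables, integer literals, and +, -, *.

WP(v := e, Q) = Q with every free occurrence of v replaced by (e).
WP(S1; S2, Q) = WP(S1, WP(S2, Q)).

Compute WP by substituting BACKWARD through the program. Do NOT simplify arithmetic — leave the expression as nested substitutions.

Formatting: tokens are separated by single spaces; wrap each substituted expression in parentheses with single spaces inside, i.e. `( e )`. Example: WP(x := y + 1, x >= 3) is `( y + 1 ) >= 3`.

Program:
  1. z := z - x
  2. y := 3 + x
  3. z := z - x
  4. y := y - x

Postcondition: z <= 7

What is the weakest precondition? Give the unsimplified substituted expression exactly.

post: z <= 7
stmt 4: y := y - x  -- replace 0 occurrence(s) of y with (y - x)
  => z <= 7
stmt 3: z := z - x  -- replace 1 occurrence(s) of z with (z - x)
  => ( z - x ) <= 7
stmt 2: y := 3 + x  -- replace 0 occurrence(s) of y with (3 + x)
  => ( z - x ) <= 7
stmt 1: z := z - x  -- replace 1 occurrence(s) of z with (z - x)
  => ( ( z - x ) - x ) <= 7

Answer: ( ( z - x ) - x ) <= 7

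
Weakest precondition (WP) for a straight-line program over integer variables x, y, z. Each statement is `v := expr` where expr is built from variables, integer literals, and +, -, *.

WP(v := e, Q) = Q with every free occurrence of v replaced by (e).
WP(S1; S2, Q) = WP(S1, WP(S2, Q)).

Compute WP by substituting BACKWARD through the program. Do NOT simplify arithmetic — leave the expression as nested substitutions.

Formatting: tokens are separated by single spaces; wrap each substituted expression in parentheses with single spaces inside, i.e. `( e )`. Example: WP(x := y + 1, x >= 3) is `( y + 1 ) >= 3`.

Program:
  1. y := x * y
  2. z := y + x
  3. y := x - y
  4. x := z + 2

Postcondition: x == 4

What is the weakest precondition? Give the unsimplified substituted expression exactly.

post: x == 4
stmt 4: x := z + 2  -- replace 1 occurrence(s) of x with (z + 2)
  => ( z + 2 ) == 4
stmt 3: y := x - y  -- replace 0 occurrence(s) of y with (x - y)
  => ( z + 2 ) == 4
stmt 2: z := y + x  -- replace 1 occurrence(s) of z with (y + x)
  => ( ( y + x ) + 2 ) == 4
stmt 1: y := x * y  -- replace 1 occurrence(s) of y with (x * y)
  => ( ( ( x * y ) + x ) + 2 ) == 4

Answer: ( ( ( x * y ) + x ) + 2 ) == 4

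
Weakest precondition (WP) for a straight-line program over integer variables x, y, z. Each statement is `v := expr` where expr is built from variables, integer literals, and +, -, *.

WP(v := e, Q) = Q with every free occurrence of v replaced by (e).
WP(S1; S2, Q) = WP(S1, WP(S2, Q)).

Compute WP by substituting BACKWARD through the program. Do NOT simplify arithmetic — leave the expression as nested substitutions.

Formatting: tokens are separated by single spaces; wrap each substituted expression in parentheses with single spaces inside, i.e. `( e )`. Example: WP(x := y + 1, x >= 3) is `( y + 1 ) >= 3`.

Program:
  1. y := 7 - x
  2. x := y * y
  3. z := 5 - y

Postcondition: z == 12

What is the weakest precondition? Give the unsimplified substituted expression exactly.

post: z == 12
stmt 3: z := 5 - y  -- replace 1 occurrence(s) of z with (5 - y)
  => ( 5 - y ) == 12
stmt 2: x := y * y  -- replace 0 occurrence(s) of x with (y * y)
  => ( 5 - y ) == 12
stmt 1: y := 7 - x  -- replace 1 occurrence(s) of y with (7 - x)
  => ( 5 - ( 7 - x ) ) == 12

Answer: ( 5 - ( 7 - x ) ) == 12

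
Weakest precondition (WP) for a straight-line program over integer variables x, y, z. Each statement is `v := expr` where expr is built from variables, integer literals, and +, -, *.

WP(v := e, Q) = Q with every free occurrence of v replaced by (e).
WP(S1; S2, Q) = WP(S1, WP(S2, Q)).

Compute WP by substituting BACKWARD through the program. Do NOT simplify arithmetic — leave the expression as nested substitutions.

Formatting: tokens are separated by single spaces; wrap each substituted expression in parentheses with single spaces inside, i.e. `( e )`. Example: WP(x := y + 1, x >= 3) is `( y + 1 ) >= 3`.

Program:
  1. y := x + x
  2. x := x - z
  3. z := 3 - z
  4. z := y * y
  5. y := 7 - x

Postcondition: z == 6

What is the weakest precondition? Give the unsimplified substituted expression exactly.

Answer: ( ( x + x ) * ( x + x ) ) == 6

Derivation:
post: z == 6
stmt 5: y := 7 - x  -- replace 0 occurrence(s) of y with (7 - x)
  => z == 6
stmt 4: z := y * y  -- replace 1 occurrence(s) of z with (y * y)
  => ( y * y ) == 6
stmt 3: z := 3 - z  -- replace 0 occurrence(s) of z with (3 - z)
  => ( y * y ) == 6
stmt 2: x := x - z  -- replace 0 occurrence(s) of x with (x - z)
  => ( y * y ) == 6
stmt 1: y := x + x  -- replace 2 occurrence(s) of y with (x + x)
  => ( ( x + x ) * ( x + x ) ) == 6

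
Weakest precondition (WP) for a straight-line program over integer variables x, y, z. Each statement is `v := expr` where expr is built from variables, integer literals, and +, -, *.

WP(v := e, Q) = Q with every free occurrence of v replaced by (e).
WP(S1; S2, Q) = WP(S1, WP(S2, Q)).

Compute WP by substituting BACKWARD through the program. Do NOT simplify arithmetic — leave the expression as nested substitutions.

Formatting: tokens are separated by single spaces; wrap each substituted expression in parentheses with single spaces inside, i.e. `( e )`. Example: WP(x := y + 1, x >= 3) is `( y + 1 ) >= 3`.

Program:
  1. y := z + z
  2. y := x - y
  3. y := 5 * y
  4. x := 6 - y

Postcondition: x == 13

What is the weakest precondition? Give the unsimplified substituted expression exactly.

Answer: ( 6 - ( 5 * ( x - ( z + z ) ) ) ) == 13

Derivation:
post: x == 13
stmt 4: x := 6 - y  -- replace 1 occurrence(s) of x with (6 - y)
  => ( 6 - y ) == 13
stmt 3: y := 5 * y  -- replace 1 occurrence(s) of y with (5 * y)
  => ( 6 - ( 5 * y ) ) == 13
stmt 2: y := x - y  -- replace 1 occurrence(s) of y with (x - y)
  => ( 6 - ( 5 * ( x - y ) ) ) == 13
stmt 1: y := z + z  -- replace 1 occurrence(s) of y with (z + z)
  => ( 6 - ( 5 * ( x - ( z + z ) ) ) ) == 13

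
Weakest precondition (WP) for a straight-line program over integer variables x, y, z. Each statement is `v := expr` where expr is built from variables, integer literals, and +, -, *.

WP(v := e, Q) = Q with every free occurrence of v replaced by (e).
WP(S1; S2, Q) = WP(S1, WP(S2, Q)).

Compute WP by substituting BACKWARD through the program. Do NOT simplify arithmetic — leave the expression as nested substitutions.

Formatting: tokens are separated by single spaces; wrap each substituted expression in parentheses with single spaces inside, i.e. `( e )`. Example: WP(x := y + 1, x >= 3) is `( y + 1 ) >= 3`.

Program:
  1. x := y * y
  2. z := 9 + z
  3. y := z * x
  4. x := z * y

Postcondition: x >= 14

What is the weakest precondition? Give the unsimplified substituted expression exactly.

Answer: ( ( 9 + z ) * ( ( 9 + z ) * ( y * y ) ) ) >= 14

Derivation:
post: x >= 14
stmt 4: x := z * y  -- replace 1 occurrence(s) of x with (z * y)
  => ( z * y ) >= 14
stmt 3: y := z * x  -- replace 1 occurrence(s) of y with (z * x)
  => ( z * ( z * x ) ) >= 14
stmt 2: z := 9 + z  -- replace 2 occurrence(s) of z with (9 + z)
  => ( ( 9 + z ) * ( ( 9 + z ) * x ) ) >= 14
stmt 1: x := y * y  -- replace 1 occurrence(s) of x with (y * y)
  => ( ( 9 + z ) * ( ( 9 + z ) * ( y * y ) ) ) >= 14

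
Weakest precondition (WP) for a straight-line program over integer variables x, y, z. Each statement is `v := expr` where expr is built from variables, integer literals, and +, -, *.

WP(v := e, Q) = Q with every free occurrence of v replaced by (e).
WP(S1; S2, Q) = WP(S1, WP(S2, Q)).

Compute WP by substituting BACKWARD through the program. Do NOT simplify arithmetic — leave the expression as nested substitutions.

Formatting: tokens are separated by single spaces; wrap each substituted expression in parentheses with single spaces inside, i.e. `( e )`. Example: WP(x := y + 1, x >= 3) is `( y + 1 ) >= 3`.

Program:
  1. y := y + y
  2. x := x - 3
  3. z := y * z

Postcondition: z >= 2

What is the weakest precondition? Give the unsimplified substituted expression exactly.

Answer: ( ( y + y ) * z ) >= 2

Derivation:
post: z >= 2
stmt 3: z := y * z  -- replace 1 occurrence(s) of z with (y * z)
  => ( y * z ) >= 2
stmt 2: x := x - 3  -- replace 0 occurrence(s) of x with (x - 3)
  => ( y * z ) >= 2
stmt 1: y := y + y  -- replace 1 occurrence(s) of y with (y + y)
  => ( ( y + y ) * z ) >= 2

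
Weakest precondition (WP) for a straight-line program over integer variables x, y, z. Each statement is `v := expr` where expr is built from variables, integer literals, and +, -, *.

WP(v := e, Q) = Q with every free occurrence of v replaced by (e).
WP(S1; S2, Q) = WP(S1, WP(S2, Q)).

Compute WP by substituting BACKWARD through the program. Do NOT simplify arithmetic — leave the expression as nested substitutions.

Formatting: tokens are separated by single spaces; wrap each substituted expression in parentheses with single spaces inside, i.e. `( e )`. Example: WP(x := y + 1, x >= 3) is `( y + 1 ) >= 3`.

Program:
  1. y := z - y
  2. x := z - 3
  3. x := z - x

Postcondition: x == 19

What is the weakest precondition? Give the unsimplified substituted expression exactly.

post: x == 19
stmt 3: x := z - x  -- replace 1 occurrence(s) of x with (z - x)
  => ( z - x ) == 19
stmt 2: x := z - 3  -- replace 1 occurrence(s) of x with (z - 3)
  => ( z - ( z - 3 ) ) == 19
stmt 1: y := z - y  -- replace 0 occurrence(s) of y with (z - y)
  => ( z - ( z - 3 ) ) == 19

Answer: ( z - ( z - 3 ) ) == 19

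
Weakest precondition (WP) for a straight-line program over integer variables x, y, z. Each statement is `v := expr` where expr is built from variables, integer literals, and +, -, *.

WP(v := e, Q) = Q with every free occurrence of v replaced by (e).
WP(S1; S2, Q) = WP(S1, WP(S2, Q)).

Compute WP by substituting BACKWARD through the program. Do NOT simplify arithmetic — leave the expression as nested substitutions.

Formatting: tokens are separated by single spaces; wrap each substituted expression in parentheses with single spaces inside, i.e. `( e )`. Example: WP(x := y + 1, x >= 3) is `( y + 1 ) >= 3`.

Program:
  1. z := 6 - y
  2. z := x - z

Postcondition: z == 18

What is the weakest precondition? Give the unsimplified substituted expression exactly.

post: z == 18
stmt 2: z := x - z  -- replace 1 occurrence(s) of z with (x - z)
  => ( x - z ) == 18
stmt 1: z := 6 - y  -- replace 1 occurrence(s) of z with (6 - y)
  => ( x - ( 6 - y ) ) == 18

Answer: ( x - ( 6 - y ) ) == 18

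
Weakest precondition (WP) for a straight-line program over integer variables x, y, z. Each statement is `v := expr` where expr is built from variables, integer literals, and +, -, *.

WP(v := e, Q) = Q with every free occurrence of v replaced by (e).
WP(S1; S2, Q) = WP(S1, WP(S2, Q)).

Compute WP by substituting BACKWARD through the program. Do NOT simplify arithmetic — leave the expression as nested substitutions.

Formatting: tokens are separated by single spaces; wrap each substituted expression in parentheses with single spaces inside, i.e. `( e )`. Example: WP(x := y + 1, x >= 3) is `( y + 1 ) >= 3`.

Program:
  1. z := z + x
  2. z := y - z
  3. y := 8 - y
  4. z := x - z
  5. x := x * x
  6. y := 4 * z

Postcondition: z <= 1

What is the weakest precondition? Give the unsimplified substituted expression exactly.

post: z <= 1
stmt 6: y := 4 * z  -- replace 0 occurrence(s) of y with (4 * z)
  => z <= 1
stmt 5: x := x * x  -- replace 0 occurrence(s) of x with (x * x)
  => z <= 1
stmt 4: z := x - z  -- replace 1 occurrence(s) of z with (x - z)
  => ( x - z ) <= 1
stmt 3: y := 8 - y  -- replace 0 occurrence(s) of y with (8 - y)
  => ( x - z ) <= 1
stmt 2: z := y - z  -- replace 1 occurrence(s) of z with (y - z)
  => ( x - ( y - z ) ) <= 1
stmt 1: z := z + x  -- replace 1 occurrence(s) of z with (z + x)
  => ( x - ( y - ( z + x ) ) ) <= 1

Answer: ( x - ( y - ( z + x ) ) ) <= 1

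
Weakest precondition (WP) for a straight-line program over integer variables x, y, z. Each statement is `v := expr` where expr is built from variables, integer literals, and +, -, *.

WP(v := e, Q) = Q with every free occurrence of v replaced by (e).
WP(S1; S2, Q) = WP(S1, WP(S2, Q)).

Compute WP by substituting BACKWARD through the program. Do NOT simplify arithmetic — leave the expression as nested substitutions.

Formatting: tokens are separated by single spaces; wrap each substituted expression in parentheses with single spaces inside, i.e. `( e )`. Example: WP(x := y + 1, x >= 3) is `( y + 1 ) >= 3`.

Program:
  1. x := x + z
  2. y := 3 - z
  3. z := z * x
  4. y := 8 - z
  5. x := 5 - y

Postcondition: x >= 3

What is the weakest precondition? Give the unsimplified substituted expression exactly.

Answer: ( 5 - ( 8 - ( z * ( x + z ) ) ) ) >= 3

Derivation:
post: x >= 3
stmt 5: x := 5 - y  -- replace 1 occurrence(s) of x with (5 - y)
  => ( 5 - y ) >= 3
stmt 4: y := 8 - z  -- replace 1 occurrence(s) of y with (8 - z)
  => ( 5 - ( 8 - z ) ) >= 3
stmt 3: z := z * x  -- replace 1 occurrence(s) of z with (z * x)
  => ( 5 - ( 8 - ( z * x ) ) ) >= 3
stmt 2: y := 3 - z  -- replace 0 occurrence(s) of y with (3 - z)
  => ( 5 - ( 8 - ( z * x ) ) ) >= 3
stmt 1: x := x + z  -- replace 1 occurrence(s) of x with (x + z)
  => ( 5 - ( 8 - ( z * ( x + z ) ) ) ) >= 3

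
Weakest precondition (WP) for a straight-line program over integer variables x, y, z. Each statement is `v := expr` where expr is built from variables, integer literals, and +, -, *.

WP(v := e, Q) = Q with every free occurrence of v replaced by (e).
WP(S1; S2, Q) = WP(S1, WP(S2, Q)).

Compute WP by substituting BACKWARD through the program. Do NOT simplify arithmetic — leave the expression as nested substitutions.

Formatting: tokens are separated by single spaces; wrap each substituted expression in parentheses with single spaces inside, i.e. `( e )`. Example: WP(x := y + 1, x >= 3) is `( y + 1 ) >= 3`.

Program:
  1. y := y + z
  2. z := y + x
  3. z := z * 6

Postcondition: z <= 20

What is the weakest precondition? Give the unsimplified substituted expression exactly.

Answer: ( ( ( y + z ) + x ) * 6 ) <= 20

Derivation:
post: z <= 20
stmt 3: z := z * 6  -- replace 1 occurrence(s) of z with (z * 6)
  => ( z * 6 ) <= 20
stmt 2: z := y + x  -- replace 1 occurrence(s) of z with (y + x)
  => ( ( y + x ) * 6 ) <= 20
stmt 1: y := y + z  -- replace 1 occurrence(s) of y with (y + z)
  => ( ( ( y + z ) + x ) * 6 ) <= 20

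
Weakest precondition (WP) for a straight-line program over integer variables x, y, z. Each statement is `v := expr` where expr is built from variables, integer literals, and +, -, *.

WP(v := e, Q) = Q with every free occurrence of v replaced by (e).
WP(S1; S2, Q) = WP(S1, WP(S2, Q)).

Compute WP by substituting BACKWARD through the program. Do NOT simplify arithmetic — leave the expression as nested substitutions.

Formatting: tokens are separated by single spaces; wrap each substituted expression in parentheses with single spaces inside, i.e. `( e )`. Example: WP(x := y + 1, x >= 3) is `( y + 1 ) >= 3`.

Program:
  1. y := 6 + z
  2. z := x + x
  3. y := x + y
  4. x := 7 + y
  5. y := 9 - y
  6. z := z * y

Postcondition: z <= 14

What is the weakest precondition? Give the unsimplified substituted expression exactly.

Answer: ( ( x + x ) * ( 9 - ( x + ( 6 + z ) ) ) ) <= 14

Derivation:
post: z <= 14
stmt 6: z := z * y  -- replace 1 occurrence(s) of z with (z * y)
  => ( z * y ) <= 14
stmt 5: y := 9 - y  -- replace 1 occurrence(s) of y with (9 - y)
  => ( z * ( 9 - y ) ) <= 14
stmt 4: x := 7 + y  -- replace 0 occurrence(s) of x with (7 + y)
  => ( z * ( 9 - y ) ) <= 14
stmt 3: y := x + y  -- replace 1 occurrence(s) of y with (x + y)
  => ( z * ( 9 - ( x + y ) ) ) <= 14
stmt 2: z := x + x  -- replace 1 occurrence(s) of z with (x + x)
  => ( ( x + x ) * ( 9 - ( x + y ) ) ) <= 14
stmt 1: y := 6 + z  -- replace 1 occurrence(s) of y with (6 + z)
  => ( ( x + x ) * ( 9 - ( x + ( 6 + z ) ) ) ) <= 14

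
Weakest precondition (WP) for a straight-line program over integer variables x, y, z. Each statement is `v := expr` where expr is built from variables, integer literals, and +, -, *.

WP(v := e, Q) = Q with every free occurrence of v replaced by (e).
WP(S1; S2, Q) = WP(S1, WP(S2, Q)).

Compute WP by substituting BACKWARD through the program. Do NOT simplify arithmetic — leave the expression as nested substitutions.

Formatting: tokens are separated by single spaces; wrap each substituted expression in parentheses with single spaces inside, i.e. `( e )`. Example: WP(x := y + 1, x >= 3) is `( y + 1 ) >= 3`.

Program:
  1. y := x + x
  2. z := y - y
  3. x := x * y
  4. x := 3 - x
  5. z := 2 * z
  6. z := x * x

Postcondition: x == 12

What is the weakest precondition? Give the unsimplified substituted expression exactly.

post: x == 12
stmt 6: z := x * x  -- replace 0 occurrence(s) of z with (x * x)
  => x == 12
stmt 5: z := 2 * z  -- replace 0 occurrence(s) of z with (2 * z)
  => x == 12
stmt 4: x := 3 - x  -- replace 1 occurrence(s) of x with (3 - x)
  => ( 3 - x ) == 12
stmt 3: x := x * y  -- replace 1 occurrence(s) of x with (x * y)
  => ( 3 - ( x * y ) ) == 12
stmt 2: z := y - y  -- replace 0 occurrence(s) of z with (y - y)
  => ( 3 - ( x * y ) ) == 12
stmt 1: y := x + x  -- replace 1 occurrence(s) of y with (x + x)
  => ( 3 - ( x * ( x + x ) ) ) == 12

Answer: ( 3 - ( x * ( x + x ) ) ) == 12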